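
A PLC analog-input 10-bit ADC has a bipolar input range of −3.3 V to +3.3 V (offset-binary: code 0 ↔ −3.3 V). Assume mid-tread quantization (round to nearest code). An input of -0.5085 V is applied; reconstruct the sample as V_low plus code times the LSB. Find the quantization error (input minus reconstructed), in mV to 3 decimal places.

0.680 mV

Step size: 6.6 V ÷ 2^10 = 6.445 mV.
(V_in − V_low)/LSB = (-0.5085 − (−3.3))/0.00644531 = 433.1055 → code 433 (round).
V_rec = (−3.3) + 433·0.00644531 = -0.50917969 V.
Error = -0.5085 − (−0.50917969) = 0.000679687 V = 0.680 mV.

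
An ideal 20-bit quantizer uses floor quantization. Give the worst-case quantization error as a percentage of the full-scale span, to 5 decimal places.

Truncating → worst-case error = 1 LSB = V_FS/2^20, so 100/1048576 = 9.53674e-05 % of full scale.

0.00010 %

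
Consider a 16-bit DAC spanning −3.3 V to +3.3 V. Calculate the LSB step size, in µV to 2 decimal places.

Full-scale span = 6.6 V.
LSB = 6.6 / 2^16 = 6.6 / 65536 = 0.000100708 V = 100.71 µV.

100.71 µV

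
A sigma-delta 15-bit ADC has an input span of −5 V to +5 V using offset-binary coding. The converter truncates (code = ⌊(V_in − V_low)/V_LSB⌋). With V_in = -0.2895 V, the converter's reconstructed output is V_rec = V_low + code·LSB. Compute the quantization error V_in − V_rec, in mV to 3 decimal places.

Step size: 10 V ÷ 2^15 = 305.18 µV.
Scaled input = 15435.3664 LSBs, so code = 15435.
V_rec = (−5) + 15435·0.000305176 = -0.28961182 V.
Error = -0.2895 − (−0.28961182) = 0.000111816 V = 0.112 mV.

0.112 mV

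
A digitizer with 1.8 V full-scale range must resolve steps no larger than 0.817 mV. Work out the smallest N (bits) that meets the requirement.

12 bits

Number of steps required ≥ 1.8 V / 0.817 mV = 2203.18.
Need 2^N ≥ 2203.18; 2^11 = 2048, 2^12 = 4096.
Minimum N = 12.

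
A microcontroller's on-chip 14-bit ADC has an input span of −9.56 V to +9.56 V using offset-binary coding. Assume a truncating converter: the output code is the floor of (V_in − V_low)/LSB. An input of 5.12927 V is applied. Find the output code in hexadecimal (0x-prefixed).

code 0x312B (decimal 12587)

LSB = 19.12 V / 16384 = 1.167 mV.
(V_in − V_low)/LSB = (5.12927 − (−9.56)) / 0.00116699 = 12587.291.
So the output code is 12587.
In hexadecimal (0x-prefixed): 0x312B.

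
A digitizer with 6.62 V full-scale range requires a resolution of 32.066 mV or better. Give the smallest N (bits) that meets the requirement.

8 bits

Number of steps required ≥ 6.62 V / 32.066 mV = 206.45.
Need 2^N ≥ 206.45; 2^7 = 128, 2^8 = 256.
Minimum N = 8.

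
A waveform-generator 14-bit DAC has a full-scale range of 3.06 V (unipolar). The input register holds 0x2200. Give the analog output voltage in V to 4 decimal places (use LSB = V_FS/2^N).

1.6256 V

LSB = 3.06 V / 2^14 = 186.77 µV.
Code 0x2200 = 8704 decimal.
V_out = 0 + 8704 × 0.000186768 V = 1.62563 V.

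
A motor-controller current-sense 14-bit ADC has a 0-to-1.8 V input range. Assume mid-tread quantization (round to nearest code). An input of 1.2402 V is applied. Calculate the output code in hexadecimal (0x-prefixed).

Full-scale span = 1.8 V; LSB = 1.8/2^14 = 109.86 µV.
(V_in − V_low)/LSB = (1.2402 − 0) / 0.000109863 = 11288.576.
Round → code 11289.
In hexadecimal (0x-prefixed): 0x2C19.

code 0x2C19 (decimal 11289)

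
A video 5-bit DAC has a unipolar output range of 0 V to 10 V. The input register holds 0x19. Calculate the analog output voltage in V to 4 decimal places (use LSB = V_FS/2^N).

7.8125 V

LSB = 10 V / 2^5 = 312.500 mV.
Code 0x19 = 25 decimal.
V_out = 0 + 25 × 0.3125 V = 7.8125 V.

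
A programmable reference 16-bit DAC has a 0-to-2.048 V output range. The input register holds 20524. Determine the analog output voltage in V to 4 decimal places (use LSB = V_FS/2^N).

LSB = 2.048 V / 2^16 = 31.25 µV.
V_out = 0 + 20524 × 3.125e-05 V = 0.641375 V.

0.6414 V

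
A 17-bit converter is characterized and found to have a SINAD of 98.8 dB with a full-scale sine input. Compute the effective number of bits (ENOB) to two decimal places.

16.12 bits

ENOB = (SINAD − 1.76) / 6.02 = (98.8 − 1.76)/6.02 = 16.120.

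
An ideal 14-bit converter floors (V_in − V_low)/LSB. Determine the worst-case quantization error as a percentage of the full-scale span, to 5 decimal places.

0.00610 %

Truncating → worst-case error = 1 LSB = V_FS/2^14, so 100/16384 = 0.00610352 % of full scale.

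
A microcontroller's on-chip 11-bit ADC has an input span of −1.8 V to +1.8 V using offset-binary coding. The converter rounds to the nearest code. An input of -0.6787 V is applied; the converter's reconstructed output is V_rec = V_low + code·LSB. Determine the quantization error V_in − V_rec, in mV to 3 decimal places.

LSB = 3.6/2^11 = 1.758 mV.
(V_in − V_low)/LSB = (-0.6787 − (−1.8))/0.00175781 = 637.8951 → code 638 (round).
Code 638 maps back to (−1.8) + 638×0.00175781 V = -0.67851562 V.
Difference: -0.000184375 V → -0.184 mV.

-0.184 mV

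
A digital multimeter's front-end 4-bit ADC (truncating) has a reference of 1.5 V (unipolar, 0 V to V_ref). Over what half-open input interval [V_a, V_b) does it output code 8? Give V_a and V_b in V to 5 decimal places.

[0.75000 V, 0.84375 V)

LSB = 1.5/2^4 = 93.750 mV.
V_a = V_low + 8·LSB = 0.75 V; V_b = V_low + 9·LSB = 0.84375 V.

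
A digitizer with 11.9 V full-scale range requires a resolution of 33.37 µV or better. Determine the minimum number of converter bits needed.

19 bits

Number of steps required ≥ 11.9 V / 33.37 µV = 356607.73.
Need 2^N ≥ 356607.73; 2^18 = 262144, 2^19 = 524288.
Minimum N = 19.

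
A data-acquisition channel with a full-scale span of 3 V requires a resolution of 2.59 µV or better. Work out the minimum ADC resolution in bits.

Number of steps required ≥ 3 V / 2.59 µV = 1158301.16.
Need 2^N ≥ 1158301.16; 2^20 = 1048576, 2^21 = 2097152.
Minimum N = 21.

21 bits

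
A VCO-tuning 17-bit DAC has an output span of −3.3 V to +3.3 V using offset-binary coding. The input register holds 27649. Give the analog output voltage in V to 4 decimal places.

LSB = 6.6 V / 2^17 = 50.35 µV.
V_out = (−3.3) + 27649 × 5.0354e-05 V = -1.90776 V.

-1.9078 V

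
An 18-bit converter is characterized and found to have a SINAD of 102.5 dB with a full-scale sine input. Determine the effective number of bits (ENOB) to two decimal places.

16.73 bits

ENOB = (SINAD − 1.76) / 6.02 = (102.5 − 1.76)/6.02 = 16.734.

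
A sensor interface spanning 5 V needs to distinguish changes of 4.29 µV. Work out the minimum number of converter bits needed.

21 bits

Number of steps required ≥ 5 V / 4.29 µV = 1165501.17.
Need 2^N ≥ 1165501.17; 2^20 = 1048576, 2^21 = 2097152.
Minimum N = 21.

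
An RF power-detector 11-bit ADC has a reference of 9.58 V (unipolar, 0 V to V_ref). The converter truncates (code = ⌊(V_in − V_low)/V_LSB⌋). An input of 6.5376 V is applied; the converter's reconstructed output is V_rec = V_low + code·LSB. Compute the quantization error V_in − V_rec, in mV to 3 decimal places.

One LSB is 9.58 V / 2048 = 4.678 mV.
Scaled input = 1397.5997 LSBs, so code = 1397.
Code 1397 maps back to 0 + 1397×0.00467773 V = 6.5347949 V.
Difference: 0.00280508 V → 2.805 mV.

2.805 mV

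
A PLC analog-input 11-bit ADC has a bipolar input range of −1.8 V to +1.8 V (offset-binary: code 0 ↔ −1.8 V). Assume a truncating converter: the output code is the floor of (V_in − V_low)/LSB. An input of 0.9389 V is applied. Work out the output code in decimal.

With 2048 levels over 3.6 V, one step is 1.758 mV.
(V_in − V_low)/LSB = (0.9389 − (−1.8)) / 0.00175781 = 1558.130.
⌊·⌋(1558.130) = 1558.

code 1558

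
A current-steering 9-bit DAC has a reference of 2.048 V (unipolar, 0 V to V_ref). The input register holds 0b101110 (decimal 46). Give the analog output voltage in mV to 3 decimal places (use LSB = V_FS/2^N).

LSB = 2.048 V / 2^9 = 4.000 mV.
Code 0b101110 = 46 decimal.
V_out = 0 + 46 × 0.004 V = 0.184 V.
= 184.000 mV.

184.000 mV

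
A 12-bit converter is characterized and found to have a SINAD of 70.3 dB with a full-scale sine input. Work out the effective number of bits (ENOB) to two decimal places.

11.39 bits

ENOB = (SINAD − 1.76) / 6.02 = (70.3 − 1.76)/6.02 = 11.385.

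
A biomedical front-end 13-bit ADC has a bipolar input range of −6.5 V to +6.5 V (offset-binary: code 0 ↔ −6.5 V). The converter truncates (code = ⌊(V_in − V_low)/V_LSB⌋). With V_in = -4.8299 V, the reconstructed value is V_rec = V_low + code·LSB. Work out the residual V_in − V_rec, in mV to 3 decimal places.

0.666 mV

LSB = 13/2^13 = 1.587 mV.
Scaled input = 1052.4199 LSBs, so code = 1052.
V_rec = (−6.5) + 1052·0.00158691 = -4.8305664 V.
V_in − V_rec = 0.000666406 V = 0.666 mV.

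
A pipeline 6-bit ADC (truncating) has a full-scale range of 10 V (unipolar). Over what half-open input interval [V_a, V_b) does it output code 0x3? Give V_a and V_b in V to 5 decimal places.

[0.46875 V, 0.62500 V)

LSB = 10/2^6 = 156.250 mV.
Code 0x3 = 3 decimal.
V_a = V_low + 3·LSB = 0.46875 V; V_b = V_low + 4·LSB = 0.625 V.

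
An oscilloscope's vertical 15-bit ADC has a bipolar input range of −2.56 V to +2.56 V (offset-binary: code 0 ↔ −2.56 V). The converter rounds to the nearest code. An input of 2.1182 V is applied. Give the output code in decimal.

code 29940

Full-scale span = 5.12 V; LSB = 5.12/2^15 = 156.25 µV.
(2.1182 − (−2.56)) / 0.00015625 = 29940.480 LSBs.
Round → code 29940.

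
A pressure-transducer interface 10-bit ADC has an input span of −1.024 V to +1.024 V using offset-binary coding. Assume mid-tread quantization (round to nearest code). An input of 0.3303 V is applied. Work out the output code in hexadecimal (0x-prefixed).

code 0x2A5 (decimal 677)

With 1024 levels over 2.048 V, one step is 2.000 mV.
Input sits at 677.150 steps above V_low.
So the output code is 677.
In hexadecimal (0x-prefixed): 0x2A5.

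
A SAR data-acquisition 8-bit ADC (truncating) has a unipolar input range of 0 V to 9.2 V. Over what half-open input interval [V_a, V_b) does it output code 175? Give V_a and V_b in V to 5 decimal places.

[6.28906 V, 6.32500 V)

LSB = 9.2/2^8 = 35.938 mV.
V_a = V_low + 175·LSB = 6.28906 V; V_b = V_low + 176·LSB = 6.325 V.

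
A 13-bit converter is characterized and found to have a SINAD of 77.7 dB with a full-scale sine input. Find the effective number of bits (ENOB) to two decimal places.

12.61 bits

ENOB = (SINAD − 1.76) / 6.02 = (77.7 − 1.76)/6.02 = 12.615.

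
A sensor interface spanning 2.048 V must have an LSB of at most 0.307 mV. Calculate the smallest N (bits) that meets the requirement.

Number of steps required ≥ 2.048 V / 0.307 mV = 6671.01.
Need 2^N ≥ 6671.01; 2^12 = 4096, 2^13 = 8192.
Minimum N = 13.

13 bits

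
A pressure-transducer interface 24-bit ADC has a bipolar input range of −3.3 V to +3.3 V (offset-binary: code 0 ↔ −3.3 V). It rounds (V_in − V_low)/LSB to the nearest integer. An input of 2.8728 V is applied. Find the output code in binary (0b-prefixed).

code 0b111011110110111000001001 (decimal 15691273)

LSB = 6.6 V / 16777216 = 0.39 µV.
(2.8728 − (−3.3)) / 3.93391e-07 = 15691272.564 LSBs.
Round → code 15691273.
In binary (0b-prefixed): 0b111011110110111000001001.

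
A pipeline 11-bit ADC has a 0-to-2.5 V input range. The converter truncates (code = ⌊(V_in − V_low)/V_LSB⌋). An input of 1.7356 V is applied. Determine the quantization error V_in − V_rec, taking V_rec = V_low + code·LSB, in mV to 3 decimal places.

0.981 mV

One LSB is 2.5 V / 2048 = 1.221 mV.
(V_in − V_low)/LSB = (1.7356 − 0)/0.0012207 = 1421.8035 → code 1421 (floor).
Reconstructed: 1.7346191 V.
Difference: 0.000980859 V → 0.981 mV.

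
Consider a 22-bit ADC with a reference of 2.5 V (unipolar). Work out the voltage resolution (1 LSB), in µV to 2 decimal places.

0.60 µV

Full-scale span = 2.5 V.
LSB = 2.5 / 2^22 = 2.5 / 4194304 = 5.96046e-07 V = 0.60 µV.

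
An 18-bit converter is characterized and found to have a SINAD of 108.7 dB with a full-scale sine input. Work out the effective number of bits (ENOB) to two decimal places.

17.76 bits

ENOB = (SINAD − 1.76) / 6.02 = (108.7 − 1.76)/6.02 = 17.764.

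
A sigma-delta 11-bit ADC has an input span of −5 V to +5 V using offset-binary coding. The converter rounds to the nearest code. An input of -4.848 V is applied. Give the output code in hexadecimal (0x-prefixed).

code 0x1F (decimal 31)

LSB = 10 V / 2048 = 4.883 mV.
(-4.848 − (−5)) / 0.00488281 = 31.130 LSBs.
round(31.130) = 31.
In hexadecimal (0x-prefixed): 0x1F.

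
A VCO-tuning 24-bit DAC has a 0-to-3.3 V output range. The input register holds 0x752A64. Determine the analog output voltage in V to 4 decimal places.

1.5103 V

LSB = 3.3 V / 2^24 = 0.20 µV.
Code 0x752A64 = 7678564 decimal.
V_out = 0 + 7678564 × 1.96695e-07 V = 1.51034 V.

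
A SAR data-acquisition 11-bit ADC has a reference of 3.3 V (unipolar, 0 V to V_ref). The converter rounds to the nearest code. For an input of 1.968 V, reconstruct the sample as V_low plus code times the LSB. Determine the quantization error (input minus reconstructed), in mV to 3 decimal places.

0.568 mV

One LSB is 3.3 V / 2048 = 1.611 mV.
(1.968 − 0)/0.00161133 = 1221.3527; round gives code 1221.
V_rec = 0 + 1221·0.00161133 = 1.9674316 V.
Error = 1.968 − 1.9674316 = 0.000568359 V = 0.568 mV.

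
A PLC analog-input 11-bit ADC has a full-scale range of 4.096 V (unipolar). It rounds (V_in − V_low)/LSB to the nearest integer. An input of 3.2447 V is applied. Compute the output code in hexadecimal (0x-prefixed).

LSB = 4.096 V / 2048 = 2.000 mV.
Input sits at 1622.350 steps above V_low.
So the output code is 1622.
In hexadecimal (0x-prefixed): 0x656.

code 0x656 (decimal 1622)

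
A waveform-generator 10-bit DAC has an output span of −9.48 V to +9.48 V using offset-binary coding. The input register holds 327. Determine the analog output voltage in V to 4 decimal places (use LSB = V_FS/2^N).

LSB = 18.96 V / 2^10 = 18.516 mV.
V_out = (−9.48) + 327 × 0.0185156 V = -3.42539 V.

-3.4254 V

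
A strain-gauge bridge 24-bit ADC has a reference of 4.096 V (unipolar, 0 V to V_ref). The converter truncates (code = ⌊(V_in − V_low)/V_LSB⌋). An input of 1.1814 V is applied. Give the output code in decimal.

code 4839014

With 16777216 levels over 4.096 V, one step is 0.24 µV.
(V_in − V_low)/LSB = (1.1814 − 0) / 2.44141e-07 = 4839014.400.
Floor → code 4839014.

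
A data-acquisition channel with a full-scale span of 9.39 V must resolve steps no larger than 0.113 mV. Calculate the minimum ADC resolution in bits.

Number of steps required ≥ 9.39 V / 0.113 mV = 83097.35.
Need 2^N ≥ 83097.35; 2^16 = 65536, 2^17 = 131072.
Minimum N = 17.

17 bits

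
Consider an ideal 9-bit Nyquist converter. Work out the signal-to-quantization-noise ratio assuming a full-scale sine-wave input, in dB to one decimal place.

SNR ≈ 6.02·N + 1.76 dB = 6.02·9 + 1.76 = 55.94 dB.

55.9 dB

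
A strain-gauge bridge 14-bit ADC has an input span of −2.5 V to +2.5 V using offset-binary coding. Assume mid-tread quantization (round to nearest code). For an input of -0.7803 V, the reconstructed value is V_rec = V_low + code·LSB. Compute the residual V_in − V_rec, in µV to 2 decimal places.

One LSB is 5 V / 16384 = 305.18 µV.
Scaled input = 5635.1130 LSBs, so code = 5635.
Code 5635 maps back to (−2.5) + 5635×0.000305176 V = -0.78033447 V.
Difference: 3.44727e-05 V → 34.47 µV.

34.47 µV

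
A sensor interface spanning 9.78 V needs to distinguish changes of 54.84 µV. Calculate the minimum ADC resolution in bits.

Number of steps required ≥ 9.78 V / 54.84 µV = 178336.98.
Need 2^N ≥ 178336.98; 2^17 = 131072, 2^18 = 262144.
Minimum N = 18.

18 bits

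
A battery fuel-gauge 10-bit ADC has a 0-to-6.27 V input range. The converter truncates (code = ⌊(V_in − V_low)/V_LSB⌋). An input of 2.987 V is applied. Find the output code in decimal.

code 487

LSB = 6.27 V / 1024 = 6.123 mV.
(2.987 − 0) / 0.00612305 = 487.829 LSBs.
Floor → code 487.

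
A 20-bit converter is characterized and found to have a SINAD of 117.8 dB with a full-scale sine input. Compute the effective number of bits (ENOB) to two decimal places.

19.28 bits

ENOB = (SINAD − 1.76) / 6.02 = (117.8 − 1.76)/6.02 = 19.276.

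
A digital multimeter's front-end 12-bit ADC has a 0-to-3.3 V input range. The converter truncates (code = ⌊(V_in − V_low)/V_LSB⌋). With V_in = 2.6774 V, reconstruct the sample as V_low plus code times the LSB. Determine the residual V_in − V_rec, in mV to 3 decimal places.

0.178 mV

LSB = 3.3/2^12 = 0.806 mV.
(2.6774 − 0)/0.000805664 = 3323.2213; ⌊·⌋ gives code 3323.
V_rec = 0 + 3323·0.000805664 = 2.6772217 V.
Difference: 0.00017832 V → 0.178 mV.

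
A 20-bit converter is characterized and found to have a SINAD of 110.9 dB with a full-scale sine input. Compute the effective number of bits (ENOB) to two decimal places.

18.13 bits

ENOB = (SINAD − 1.76) / 6.02 = (110.9 − 1.76)/6.02 = 18.130.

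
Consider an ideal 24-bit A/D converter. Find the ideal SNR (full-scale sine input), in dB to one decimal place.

146.2 dB

SNR ≈ 6.02·N + 1.76 dB = 6.02·24 + 1.76 = 146.24 dB.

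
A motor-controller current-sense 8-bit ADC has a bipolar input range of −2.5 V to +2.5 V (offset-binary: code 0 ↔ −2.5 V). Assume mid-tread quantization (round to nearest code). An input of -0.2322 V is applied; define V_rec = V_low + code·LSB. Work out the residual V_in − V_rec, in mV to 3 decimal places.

Step size: 5 V ÷ 2^8 = 19.531 mV.
(V_in − V_low)/LSB = (-0.2322 − (−2.5))/0.0195312 = 116.1114 → code 116 (round).
V_rec = (−2.5) + 116·0.0195312 = -0.234375 V.
Error = -0.2322 − (−0.234375) = 0.002175 V = 2.175 mV.

2.175 mV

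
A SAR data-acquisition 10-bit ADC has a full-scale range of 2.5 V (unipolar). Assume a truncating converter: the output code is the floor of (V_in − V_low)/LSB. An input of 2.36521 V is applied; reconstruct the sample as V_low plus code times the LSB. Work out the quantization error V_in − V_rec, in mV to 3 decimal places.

LSB = 2.5/2^10 = 2.441 mV.
Scaled input = 968.7900 LSBs, so code = 968.
V_rec = 0 + 968·0.00244141 = 2.3632812 V.
Error = 2.36521 − 2.3632812 = 0.00192875 V = 1.929 mV.

1.929 mV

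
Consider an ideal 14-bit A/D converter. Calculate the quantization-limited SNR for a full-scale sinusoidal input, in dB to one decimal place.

86.0 dB

SNR ≈ 6.02·N + 1.76 dB = 6.02·14 + 1.76 = 86.04 dB.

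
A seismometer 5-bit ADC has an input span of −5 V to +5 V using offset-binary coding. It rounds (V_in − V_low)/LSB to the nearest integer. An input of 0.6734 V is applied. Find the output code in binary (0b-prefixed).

code 0b10010 (decimal 18)

With 32 levels over 10 V, one step is 312.500 mV.
Input sits at 18.155 steps above V_low.
Round → code 18.
In binary (0b-prefixed): 0b10010.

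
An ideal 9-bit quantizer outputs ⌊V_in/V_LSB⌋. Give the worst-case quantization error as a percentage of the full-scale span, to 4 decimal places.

0.1953 %

Truncating → worst-case error = 1 LSB = V_FS/2^9, so 100/512 = 0.195312 % of full scale.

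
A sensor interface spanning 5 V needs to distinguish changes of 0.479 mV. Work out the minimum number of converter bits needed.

14 bits

Number of steps required ≥ 5 V / 0.479 mV = 10438.41.
Need 2^N ≥ 10438.41; 2^13 = 8192, 2^14 = 16384.
Minimum N = 14.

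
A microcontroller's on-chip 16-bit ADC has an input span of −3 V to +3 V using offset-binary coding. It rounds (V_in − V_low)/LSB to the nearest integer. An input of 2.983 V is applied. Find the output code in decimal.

With 65536 levels over 6 V, one step is 91.55 µV.
(2.983 − (−3)) / 9.15527e-05 = 65350.315 LSBs.
round(65350.315) = 65350.

code 65350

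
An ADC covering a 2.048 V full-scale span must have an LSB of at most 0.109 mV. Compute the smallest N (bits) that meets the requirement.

Number of steps required ≥ 2.048 V / 0.109 mV = 18788.99.
Need 2^N ≥ 18788.99; 2^14 = 16384, 2^15 = 32768.
Minimum N = 15.

15 bits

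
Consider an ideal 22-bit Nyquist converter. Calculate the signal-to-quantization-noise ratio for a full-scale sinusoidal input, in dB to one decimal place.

SNR ≈ 6.02·N + 1.76 dB = 6.02·22 + 1.76 = 134.20 dB.

134.2 dB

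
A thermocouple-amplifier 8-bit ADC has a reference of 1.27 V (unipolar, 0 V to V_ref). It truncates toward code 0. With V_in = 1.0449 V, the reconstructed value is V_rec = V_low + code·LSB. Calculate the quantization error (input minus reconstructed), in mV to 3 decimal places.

3.103 mV

One LSB is 1.27 V / 256 = 4.961 mV.
(1.0449 − 0)/0.00496094 = 210.6255; ⌊·⌋ gives code 210.
V_rec = 0 + 210·0.00496094 = 1.0417969 V.
Difference: 0.00310312 V → 3.103 mV.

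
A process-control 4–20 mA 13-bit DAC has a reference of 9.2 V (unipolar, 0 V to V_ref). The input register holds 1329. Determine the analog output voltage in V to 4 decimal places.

LSB = 9.2 V / 2^13 = 1.123 mV.
V_out = 0 + 1329 × 0.00112305 V = 1.49253 V.

1.4925 V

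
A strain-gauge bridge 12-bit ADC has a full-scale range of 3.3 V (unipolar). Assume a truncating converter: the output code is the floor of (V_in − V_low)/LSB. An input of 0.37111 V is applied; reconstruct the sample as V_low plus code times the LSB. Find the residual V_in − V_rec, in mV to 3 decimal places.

0.505 mV

One LSB is 3.3 V / 4096 = 0.806 mV.
(V_in − V_low)/LSB = (0.37111 − 0)/0.000805664 = 460.6262 → code 460 (floor).
Reconstructed: 0.37060547 V.
Difference: 0.000504531 V → 0.505 mV.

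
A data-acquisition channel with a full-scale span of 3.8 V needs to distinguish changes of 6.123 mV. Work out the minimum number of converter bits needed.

Number of steps required ≥ 3.8 V / 6.123 mV = 620.61.
Need 2^N ≥ 620.61; 2^9 = 512, 2^10 = 1024.
Minimum N = 10.

10 bits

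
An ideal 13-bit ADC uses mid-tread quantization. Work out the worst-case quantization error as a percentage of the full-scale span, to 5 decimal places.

Rounding → worst-case error = ½ LSB = V_FS/2^14, so 100/16384 = 0.00610352 % of full scale.

0.00610 %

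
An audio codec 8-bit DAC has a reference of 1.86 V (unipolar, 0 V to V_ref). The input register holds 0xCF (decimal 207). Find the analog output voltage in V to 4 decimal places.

LSB = 1.86 V / 2^8 = 7.266 mV.
Code 0xCF = 207 decimal.
V_out = 0 + 207 × 0.00726563 V = 1.50398 V.

1.5040 V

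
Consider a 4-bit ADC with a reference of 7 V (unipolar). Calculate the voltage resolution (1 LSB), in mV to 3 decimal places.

437.500 mV

Full-scale span = 7 V.
LSB = 7 / 2^4 = 7 / 16 = 0.4375 V = 437.500 mV.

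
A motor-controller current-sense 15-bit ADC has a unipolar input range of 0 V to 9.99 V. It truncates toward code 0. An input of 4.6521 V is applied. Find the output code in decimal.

LSB = 9.99 V / 32768 = 304.87 µV.
Input sits at 15259.261 steps above V_low.
⌊·⌋(15259.261) = 15259.

code 15259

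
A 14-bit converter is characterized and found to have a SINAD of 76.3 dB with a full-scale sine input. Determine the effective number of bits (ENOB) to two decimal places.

ENOB = (SINAD − 1.76) / 6.02 = (76.3 − 1.76)/6.02 = 12.382.

12.38 bits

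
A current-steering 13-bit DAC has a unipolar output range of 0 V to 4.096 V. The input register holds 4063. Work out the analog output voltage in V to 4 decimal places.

2.0315 V

LSB = 4.096 V / 2^13 = 0.500 mV.
V_out = 0 + 4063 × 0.0005 V = 2.0315 V.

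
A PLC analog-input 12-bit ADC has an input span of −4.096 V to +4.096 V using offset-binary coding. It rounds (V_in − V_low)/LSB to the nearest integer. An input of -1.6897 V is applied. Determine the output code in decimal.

code 1203

LSB = 8.192 V / 4096 = 2.000 mV.
(V_in − V_low)/LSB = (-1.6897 − (−4.096)) / 0.002 = 1203.150.
So the output code is 1203.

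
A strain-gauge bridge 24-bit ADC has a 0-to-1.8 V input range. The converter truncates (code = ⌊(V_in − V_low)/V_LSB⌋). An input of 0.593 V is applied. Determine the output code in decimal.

With 16777216 levels over 1.8 V, one step is 0.11 µV.
Input sits at 5527160.604 steps above V_low.
⌊·⌋(5527160.604) = 5527160.

code 5527160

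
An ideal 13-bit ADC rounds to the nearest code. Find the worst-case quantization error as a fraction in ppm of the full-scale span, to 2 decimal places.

61.04 ppm

Rounding → worst-case error = ½ LSB = V_FS/2^14, so 1e+06/16384 = 61.0352 ppm of full scale.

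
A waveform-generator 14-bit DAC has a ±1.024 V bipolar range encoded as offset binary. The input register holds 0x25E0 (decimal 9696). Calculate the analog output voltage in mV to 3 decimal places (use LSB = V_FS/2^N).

LSB = 2.048 V / 2^14 = 125.00 µV.
Code 0x25E0 = 9696 decimal.
V_out = (−1.024) + 9696 × 0.000125 V = 0.188 V.
= 188.000 mV.

188.000 mV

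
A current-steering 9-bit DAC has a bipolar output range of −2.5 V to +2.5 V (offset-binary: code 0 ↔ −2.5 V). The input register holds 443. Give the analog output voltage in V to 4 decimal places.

LSB = 5 V / 2^9 = 9.766 mV.
V_out = (−2.5) + 443 × 0.00976562 V = 1.82617 V.

1.8262 V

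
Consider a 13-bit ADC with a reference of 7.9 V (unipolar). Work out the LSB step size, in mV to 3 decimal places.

0.964 mV

Full-scale span = 7.9 V.
LSB = 7.9 / 2^13 = 7.9 / 8192 = 0.000964355 V = 0.964 mV.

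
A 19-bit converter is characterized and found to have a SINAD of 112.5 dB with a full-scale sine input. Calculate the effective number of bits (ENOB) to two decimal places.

ENOB = (SINAD − 1.76) / 6.02 = (112.5 − 1.76)/6.02 = 18.395.

18.40 bits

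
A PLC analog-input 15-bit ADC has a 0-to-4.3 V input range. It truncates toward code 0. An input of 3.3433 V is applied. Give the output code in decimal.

code 25477

LSB = 4.3 V / 32768 = 131.23 µV.
(3.3433 − 0) / 0.000131226 = 25477.501 LSBs.
⌊·⌋(25477.501) = 25477.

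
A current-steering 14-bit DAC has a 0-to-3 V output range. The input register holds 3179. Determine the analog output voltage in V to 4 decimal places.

LSB = 3 V / 2^14 = 183.11 µV.
V_out = 0 + 3179 × 0.000183105 V = 0.582092 V.

0.5821 V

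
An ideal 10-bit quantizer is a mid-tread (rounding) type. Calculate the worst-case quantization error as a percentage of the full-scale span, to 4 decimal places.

Rounding → worst-case error = ½ LSB = V_FS/2^11, so 100/2048 = 0.0488281 % of full scale.

0.0488 %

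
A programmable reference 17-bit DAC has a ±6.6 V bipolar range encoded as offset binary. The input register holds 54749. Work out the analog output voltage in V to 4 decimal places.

LSB = 13.2 V / 2^17 = 100.71 µV.
V_out = (−6.6) + 54749 × 0.000100708 V = -1.08634 V.

-1.0863 V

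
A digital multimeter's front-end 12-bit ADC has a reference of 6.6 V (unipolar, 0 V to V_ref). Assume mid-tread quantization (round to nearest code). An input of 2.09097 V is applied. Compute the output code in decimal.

With 4096 levels over 6.6 V, one step is 1.611 mV.
(V_in − V_low)/LSB = (2.09097 − 0) / 0.00161133 = 1297.669.
Round → code 1298.

code 1298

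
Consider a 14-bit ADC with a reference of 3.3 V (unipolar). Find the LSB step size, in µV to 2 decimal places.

201.42 µV

Full-scale span = 3.3 V.
LSB = 3.3 / 2^14 = 3.3 / 16384 = 0.000201416 V = 201.42 µV.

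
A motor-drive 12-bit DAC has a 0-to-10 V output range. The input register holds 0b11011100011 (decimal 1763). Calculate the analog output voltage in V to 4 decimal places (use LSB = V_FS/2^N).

LSB = 10 V / 2^12 = 2.441 mV.
Code 0b11011100011 = 1763 decimal.
V_out = 0 + 1763 × 0.00244141 V = 4.3042 V.

4.3042 V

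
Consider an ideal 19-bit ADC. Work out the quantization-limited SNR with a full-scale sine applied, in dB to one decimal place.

116.1 dB

SNR ≈ 6.02·N + 1.76 dB = 6.02·19 + 1.76 = 116.14 dB.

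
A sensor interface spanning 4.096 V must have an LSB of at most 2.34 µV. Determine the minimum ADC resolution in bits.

Number of steps required ≥ 4.096 V / 2.34 µV = 1750427.35.
Need 2^N ≥ 1750427.35; 2^20 = 1048576, 2^21 = 2097152.
Minimum N = 21.

21 bits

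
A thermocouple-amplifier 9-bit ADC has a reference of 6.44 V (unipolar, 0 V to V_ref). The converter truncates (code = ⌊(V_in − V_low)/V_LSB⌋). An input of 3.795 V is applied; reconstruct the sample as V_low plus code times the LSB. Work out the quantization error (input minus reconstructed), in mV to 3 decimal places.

8.984 mV

One LSB is 6.44 V / 512 = 12.578 mV.
Scaled input = 301.7143 LSBs, so code = 301.
Reconstructed: 3.7860156 V.
V_in − V_rec = 0.00898437 V = 8.984 mV.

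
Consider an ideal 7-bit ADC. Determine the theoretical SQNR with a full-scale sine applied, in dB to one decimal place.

SNR ≈ 6.02·N + 1.76 dB = 6.02·7 + 1.76 = 43.90 dB.

43.9 dB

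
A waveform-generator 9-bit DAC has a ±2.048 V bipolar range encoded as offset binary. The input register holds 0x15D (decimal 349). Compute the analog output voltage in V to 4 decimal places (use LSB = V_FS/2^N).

0.7440 V

LSB = 4.096 V / 2^9 = 8.000 mV.
Code 0x15D = 349 decimal.
V_out = (−2.048) + 349 × 0.008 V = 0.744 V.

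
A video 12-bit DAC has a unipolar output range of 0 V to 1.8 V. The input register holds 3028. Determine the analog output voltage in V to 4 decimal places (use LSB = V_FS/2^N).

LSB = 1.8 V / 2^12 = 439.45 µV.
V_out = 0 + 3028 × 0.000439453 V = 1.33066 V.

1.3307 V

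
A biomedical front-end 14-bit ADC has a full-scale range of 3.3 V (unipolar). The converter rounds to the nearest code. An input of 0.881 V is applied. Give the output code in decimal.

code 4374

Full-scale span = 3.3 V; LSB = 3.3/2^14 = 201.42 µV.
Input sits at 4374.032 steps above V_low.
Round → code 4374.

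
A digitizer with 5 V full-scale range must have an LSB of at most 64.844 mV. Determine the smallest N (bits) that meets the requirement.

Number of steps required ≥ 5 V / 64.844 mV = 77.11.
Need 2^N ≥ 77.11; 2^6 = 64, 2^7 = 128.
Minimum N = 7.

7 bits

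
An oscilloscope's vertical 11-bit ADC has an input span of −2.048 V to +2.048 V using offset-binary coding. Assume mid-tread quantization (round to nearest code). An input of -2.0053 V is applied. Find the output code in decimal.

With 2048 levels over 4.096 V, one step is 2.000 mV.
Input sits at 21.350 steps above V_low.
So the output code is 21.

code 21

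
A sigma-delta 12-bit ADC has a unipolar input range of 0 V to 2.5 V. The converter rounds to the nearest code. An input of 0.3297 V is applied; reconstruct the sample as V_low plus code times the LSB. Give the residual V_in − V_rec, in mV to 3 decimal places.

0.110 mV

One LSB is 2.5 V / 4096 = 0.610 mV.
(V_in − V_low)/LSB = (0.3297 − 0)/0.000610352 = 540.1805 → code 540 (round).
V_rec = 0 + 540·0.000610352 = 0.32958984 V.
Difference: 0.000110156 V → 0.110 mV.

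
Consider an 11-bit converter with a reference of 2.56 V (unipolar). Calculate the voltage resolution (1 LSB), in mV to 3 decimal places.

1.250 mV

Full-scale span = 2.56 V.
LSB = 2.56 / 2^11 = 2.56 / 2048 = 0.00125 V = 1.250 mV.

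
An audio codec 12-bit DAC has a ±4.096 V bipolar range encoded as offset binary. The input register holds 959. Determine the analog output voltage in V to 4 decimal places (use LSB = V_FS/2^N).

-2.1780 V

LSB = 8.192 V / 2^12 = 2.000 mV.
V_out = (−4.096) + 959 × 0.002 V = -2.178 V.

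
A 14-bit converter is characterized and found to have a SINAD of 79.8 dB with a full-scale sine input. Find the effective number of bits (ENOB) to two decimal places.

ENOB = (SINAD − 1.76) / 6.02 = (79.8 − 1.76)/6.02 = 12.963.

12.96 bits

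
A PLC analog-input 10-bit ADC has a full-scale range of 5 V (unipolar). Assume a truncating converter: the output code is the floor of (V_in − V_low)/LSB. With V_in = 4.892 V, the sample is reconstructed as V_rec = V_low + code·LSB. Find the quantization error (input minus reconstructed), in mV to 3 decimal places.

LSB = 5/2^10 = 4.883 mV.
(4.892 − 0)/0.00488281 = 1001.8816; ⌊·⌋ gives code 1001.
Code 1001 maps back to 0 + 1001×0.00488281 V = 4.8876953 V.
Error = 4.892 − 4.8876953 = 0.00430469 V = 4.305 mV.

4.305 mV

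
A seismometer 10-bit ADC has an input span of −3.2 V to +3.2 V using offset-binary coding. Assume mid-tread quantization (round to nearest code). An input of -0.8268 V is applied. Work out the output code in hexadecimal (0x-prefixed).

Full-scale span = 6.4 V; LSB = 6.4/2^10 = 6.250 mV.
(-0.8268 − (−3.2)) / 0.00625 = 379.712 LSBs.
So the output code is 380.
In hexadecimal (0x-prefixed): 0x17C.

code 0x17C (decimal 380)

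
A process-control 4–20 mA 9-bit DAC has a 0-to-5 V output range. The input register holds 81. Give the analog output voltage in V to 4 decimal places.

0.7910 V

LSB = 5 V / 2^9 = 9.766 mV.
V_out = 0 + 81 × 0.00976562 V = 0.791016 V.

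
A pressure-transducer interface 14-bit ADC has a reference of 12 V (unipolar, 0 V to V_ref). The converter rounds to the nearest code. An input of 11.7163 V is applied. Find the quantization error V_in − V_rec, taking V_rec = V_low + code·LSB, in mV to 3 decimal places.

Step size: 12 V ÷ 2^14 = 0.732 mV.
(11.7163 − 0)/0.000732422 = 15996.6549; round gives code 15997.
Code 15997 maps back to 0 + 15997×0.000732422 V = 11.716553 V.
Error = 11.7163 − 11.716553 = -0.000252734 V = -0.253 mV.

-0.253 mV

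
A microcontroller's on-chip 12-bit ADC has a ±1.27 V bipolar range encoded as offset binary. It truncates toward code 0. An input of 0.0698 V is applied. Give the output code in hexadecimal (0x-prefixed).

code 0x870 (decimal 2160)

LSB = 2.54 V / 4096 = 0.620 mV.
(V_in − V_low)/LSB = (0.0698 − (−1.27)) / 0.000620117 = 2160.559.
Floor → code 2160.
In hexadecimal (0x-prefixed): 0x870.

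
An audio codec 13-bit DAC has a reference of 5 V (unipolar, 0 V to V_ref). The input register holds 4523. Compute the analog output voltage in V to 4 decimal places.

LSB = 5 V / 2^13 = 0.610 mV.
V_out = 0 + 4523 × 0.000610352 V = 2.76062 V.

2.7606 V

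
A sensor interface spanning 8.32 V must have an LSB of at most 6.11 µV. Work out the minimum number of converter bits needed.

Number of steps required ≥ 8.32 V / 6.11 µV = 1361702.13.
Need 2^N ≥ 1361702.13; 2^20 = 1048576, 2^21 = 2097152.
Minimum N = 21.

21 bits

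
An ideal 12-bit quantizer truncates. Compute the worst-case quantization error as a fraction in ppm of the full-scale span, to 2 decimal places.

Truncating → worst-case error = 1 LSB = V_FS/2^12, so 1e+06/4096 = 244.141 ppm of full scale.

244.14 ppm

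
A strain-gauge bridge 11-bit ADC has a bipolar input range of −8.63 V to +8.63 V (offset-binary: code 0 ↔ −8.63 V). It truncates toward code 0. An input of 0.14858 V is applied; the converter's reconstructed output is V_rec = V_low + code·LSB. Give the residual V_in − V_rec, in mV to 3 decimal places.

Step size: 17.26 V ÷ 2^11 = 8.428 mV.
(V_in − V_low)/LSB = (0.14858 − (−8.63))/0.00842773 = 1041.6299 → code 1041 (floor).
Reconstructed: 0.14327148 V.
Difference: 0.00530852 V → 5.309 mV.

5.309 mV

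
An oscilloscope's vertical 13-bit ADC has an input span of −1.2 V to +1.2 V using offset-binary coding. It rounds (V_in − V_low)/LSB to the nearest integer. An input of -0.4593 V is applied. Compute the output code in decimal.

code 2528

Full-scale span = 2.4 V; LSB = 2.4/2^13 = 292.97 µV.
(V_in − V_low)/LSB = (-0.4593 − (−1.2)) / 0.000292969 = 2528.256.
Round → code 2528.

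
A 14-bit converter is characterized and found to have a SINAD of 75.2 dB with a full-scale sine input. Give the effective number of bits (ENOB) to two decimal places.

12.20 bits

ENOB = (SINAD − 1.76) / 6.02 = (75.2 − 1.76)/6.02 = 12.199.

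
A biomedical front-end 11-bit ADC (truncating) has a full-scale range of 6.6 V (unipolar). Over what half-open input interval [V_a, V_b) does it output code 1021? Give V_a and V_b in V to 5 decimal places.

LSB = 6.6/2^11 = 3.223 mV.
V_a = V_low + 1021·LSB = 3.29033 V; V_b = V_low + 1022·LSB = 3.29355 V.

[3.29033 V, 3.29355 V)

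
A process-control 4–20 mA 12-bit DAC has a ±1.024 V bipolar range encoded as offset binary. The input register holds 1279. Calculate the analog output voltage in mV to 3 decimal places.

-384.500 mV

LSB = 2.048 V / 2^12 = 0.500 mV.
V_out = (−1.024) + 1279 × 0.0005 V = -0.3845 V.
= -384.500 mV.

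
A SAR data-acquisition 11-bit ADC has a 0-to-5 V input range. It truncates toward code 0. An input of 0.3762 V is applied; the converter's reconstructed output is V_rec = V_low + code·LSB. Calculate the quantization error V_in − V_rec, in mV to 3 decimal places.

0.223 mV

One LSB is 5 V / 2048 = 2.441 mV.
Scaled input = 154.0915 LSBs, so code = 154.
V_rec = 0 + 154·0.00244141 = 0.37597656 V.
Error = 0.3762 − 0.37597656 = 0.000223438 V = 0.223 mV.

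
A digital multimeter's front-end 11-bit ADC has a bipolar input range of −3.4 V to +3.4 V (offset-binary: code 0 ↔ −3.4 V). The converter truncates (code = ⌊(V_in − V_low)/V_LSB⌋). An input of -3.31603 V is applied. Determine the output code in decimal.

LSB = 6.8 V / 2048 = 3.320 mV.
(-3.31603 − (−3.4)) / 0.00332031 = 25.290 LSBs.
So the output code is 25.

code 25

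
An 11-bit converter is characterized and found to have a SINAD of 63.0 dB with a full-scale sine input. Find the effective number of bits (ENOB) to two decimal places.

ENOB = (SINAD − 1.76) / 6.02 = (63.0 − 1.76)/6.02 = 10.173.

10.17 bits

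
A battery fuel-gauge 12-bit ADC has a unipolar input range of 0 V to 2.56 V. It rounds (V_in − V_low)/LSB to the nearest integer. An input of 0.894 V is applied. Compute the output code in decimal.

With 4096 levels over 2.56 V, one step is 0.625 mV.
(V_in − V_low)/LSB = (0.894 − 0) / 0.000625 = 1430.400.
Round → code 1430.

code 1430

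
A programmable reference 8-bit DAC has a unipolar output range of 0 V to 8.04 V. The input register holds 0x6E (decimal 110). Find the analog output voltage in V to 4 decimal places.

LSB = 8.04 V / 2^8 = 31.406 mV.
Code 0x6E = 110 decimal.
V_out = 0 + 110 × 0.0314062 V = 3.45469 V.

3.4547 V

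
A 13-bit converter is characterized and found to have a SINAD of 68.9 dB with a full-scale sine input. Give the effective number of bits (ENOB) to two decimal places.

ENOB = (SINAD − 1.76) / 6.02 = (68.9 − 1.76)/6.02 = 11.153.

11.15 bits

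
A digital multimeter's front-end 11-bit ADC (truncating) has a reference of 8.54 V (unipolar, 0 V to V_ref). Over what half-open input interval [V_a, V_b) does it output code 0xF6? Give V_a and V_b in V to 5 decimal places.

LSB = 8.54/2^11 = 4.170 mV.
Code 0xF6 = 246 decimal.
V_a = V_low + 246·LSB = 1.0258 V; V_b = V_low + 247·LSB = 1.02997 V.

[1.02580 V, 1.02997 V)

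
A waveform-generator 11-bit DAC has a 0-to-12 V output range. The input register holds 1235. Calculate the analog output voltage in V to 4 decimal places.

7.2363 V

LSB = 12 V / 2^11 = 5.859 mV.
V_out = 0 + 1235 × 0.00585938 V = 7.23633 V.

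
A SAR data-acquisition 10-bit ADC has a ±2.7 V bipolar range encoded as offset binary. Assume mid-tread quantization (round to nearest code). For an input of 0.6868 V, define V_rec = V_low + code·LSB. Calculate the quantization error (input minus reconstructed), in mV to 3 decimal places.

LSB = 5.4/2^10 = 5.273 mV.
(0.6868 − (−2.7))/0.00527344 = 642.2376; round gives code 642.
Reconstructed: 0.68554688 V.
V_in − V_rec = 0.00125312 V = 1.253 mV.

1.253 mV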